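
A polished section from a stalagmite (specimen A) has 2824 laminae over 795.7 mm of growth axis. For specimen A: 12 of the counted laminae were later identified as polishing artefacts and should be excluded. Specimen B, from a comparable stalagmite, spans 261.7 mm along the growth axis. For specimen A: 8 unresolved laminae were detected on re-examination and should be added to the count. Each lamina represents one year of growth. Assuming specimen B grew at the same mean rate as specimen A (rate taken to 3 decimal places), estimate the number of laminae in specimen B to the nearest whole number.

928 laminae

Specimen A: true lamina count = 2824 − 12 + 8 = 2820.
A: Extension rate ≈ 795.7 / 2820 = 0.282 mm/year.
For B, 261.7 / 0.282 = 928.01 years ≈ 928 laminae.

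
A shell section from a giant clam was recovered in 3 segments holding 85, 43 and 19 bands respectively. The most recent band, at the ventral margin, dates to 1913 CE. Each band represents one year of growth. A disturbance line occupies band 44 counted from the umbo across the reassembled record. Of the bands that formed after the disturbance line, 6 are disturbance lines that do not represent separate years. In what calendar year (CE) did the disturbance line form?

Total bands = 85 + 43 + 19 = 147.
The disturbance line sits at band 44 from the umbo, so 147 − 44 = 103 bands formed after it.
103 − 6 false = 97 true bands after the disturbance line.
Counting back 97 years from 1913 CE places the disturbance line in 1913 − 97 = 1816 CE.

1816 CE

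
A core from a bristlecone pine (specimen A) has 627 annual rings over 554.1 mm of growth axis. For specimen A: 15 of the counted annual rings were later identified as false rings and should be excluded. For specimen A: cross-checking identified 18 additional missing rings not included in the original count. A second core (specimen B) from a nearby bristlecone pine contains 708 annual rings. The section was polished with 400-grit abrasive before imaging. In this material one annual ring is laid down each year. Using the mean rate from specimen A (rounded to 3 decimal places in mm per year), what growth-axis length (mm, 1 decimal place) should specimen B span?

Specimen A: after corrections the count is 627 − 15 + 18 = 630 annual rings.
A: Mean rate = 554.1 mm / 630 years ≈ 0.880 mm/year.
Length of B = 0.880 × 708 = 623.0 mm.

623.0 mm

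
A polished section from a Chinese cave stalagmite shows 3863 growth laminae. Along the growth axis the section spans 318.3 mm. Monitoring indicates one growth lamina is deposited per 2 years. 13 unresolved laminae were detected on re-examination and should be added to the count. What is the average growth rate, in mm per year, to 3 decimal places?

0.041 mm per year

True growth lamina count = 3863 + 13 = 3876.
3876 growth laminae at 2 years each span 3876 × 2 = 7752 years.
Extension rate ≈ 318.3 / 7752 = 0.041 mm per year.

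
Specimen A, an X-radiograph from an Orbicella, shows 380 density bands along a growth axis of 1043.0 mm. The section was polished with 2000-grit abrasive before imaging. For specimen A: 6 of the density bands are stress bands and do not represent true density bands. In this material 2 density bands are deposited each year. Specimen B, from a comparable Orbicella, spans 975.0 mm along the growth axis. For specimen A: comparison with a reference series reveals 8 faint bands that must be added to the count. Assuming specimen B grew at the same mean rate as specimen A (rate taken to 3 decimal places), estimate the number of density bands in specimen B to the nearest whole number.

Specimen A: correcting the raw count gives 380 − 6 + 8 = 382 true density bands.
Specimen A: 382 density bands at 2 per year is 382 / 2 = 191 years.
A: 1043.0 mm over 191 years gives 1043.0 / 191 ≈ 5.461 mm/yr.
Specimen B: 975.0 mm / 5.461 mm per year = 178.54 years; at 2 density bands per year that is 178.54 × 2 ≈ 357 density bands.

357 density bands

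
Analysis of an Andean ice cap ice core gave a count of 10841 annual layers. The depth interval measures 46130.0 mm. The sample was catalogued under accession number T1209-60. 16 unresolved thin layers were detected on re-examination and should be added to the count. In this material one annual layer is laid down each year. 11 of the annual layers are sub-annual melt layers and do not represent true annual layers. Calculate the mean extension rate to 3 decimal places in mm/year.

Correcting the raw count gives 10841 − 11 + 16 = 10846 true annual layers.
Extension rate ≈ 46130.0 / 10846 = 4.253 mm/year.

4.253 mm/year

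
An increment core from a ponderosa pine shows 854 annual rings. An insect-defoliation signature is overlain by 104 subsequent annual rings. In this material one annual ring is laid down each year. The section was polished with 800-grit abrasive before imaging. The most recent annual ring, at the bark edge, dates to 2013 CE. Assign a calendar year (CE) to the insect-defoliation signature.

1909 CE

104 annual rings post-date the insect-defoliation signature.
The annual ring at the bark edge is 2013 CE, so the insect-defoliation signature dates to 2013 − 104 = 1909 CE.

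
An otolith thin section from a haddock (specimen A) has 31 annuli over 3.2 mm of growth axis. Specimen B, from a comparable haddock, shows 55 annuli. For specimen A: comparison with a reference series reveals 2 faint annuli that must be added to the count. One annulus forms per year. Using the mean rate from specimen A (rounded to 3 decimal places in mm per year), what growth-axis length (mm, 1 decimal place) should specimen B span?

Specimen A: true annulus count = 31 + 2 = 33.
A: 3.2 mm over 33 years gives 3.2 / 33 ≈ 0.097 mm per year.
Length of B = 0.097 × 55 = 5.3 mm.

5.3 mm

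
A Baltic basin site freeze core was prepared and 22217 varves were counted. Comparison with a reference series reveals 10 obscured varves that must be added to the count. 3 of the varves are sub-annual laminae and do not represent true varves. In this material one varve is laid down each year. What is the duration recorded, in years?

After corrections the count is 22217 − 3 + 10 = 22224 varves.
One varve per year makes the duration 22224 years.

22224 yr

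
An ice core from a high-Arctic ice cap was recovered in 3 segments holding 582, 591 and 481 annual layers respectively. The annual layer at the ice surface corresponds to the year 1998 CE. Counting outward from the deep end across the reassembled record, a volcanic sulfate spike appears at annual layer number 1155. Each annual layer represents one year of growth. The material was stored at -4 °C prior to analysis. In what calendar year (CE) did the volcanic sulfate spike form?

1499 CE

Total annual layers = 582 + 591 + 481 = 1654.
The volcanic sulfate spike sits at annual layer 1155 from the deep end, so 1654 − 1155 = 499 annual layers formed after it.
The annual layer at the ice surface is 1998 CE, so the volcanic sulfate spike dates to 1998 − 499 = 1499 CE.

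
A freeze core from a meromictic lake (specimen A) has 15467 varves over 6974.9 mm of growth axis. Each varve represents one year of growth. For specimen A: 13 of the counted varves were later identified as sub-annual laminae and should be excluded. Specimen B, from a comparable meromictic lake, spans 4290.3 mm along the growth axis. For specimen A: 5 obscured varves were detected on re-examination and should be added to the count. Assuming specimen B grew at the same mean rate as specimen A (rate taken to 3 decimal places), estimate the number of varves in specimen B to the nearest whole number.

9513 varves

Specimen A: after corrections the count is 15467 − 13 + 5 = 15459 varves.
A: Mean rate = 6974.9 mm / 15459 years ≈ 0.451 mm/year.
For B, 4290.3 / 0.451 = 9512.86 years ≈ 9513 varves.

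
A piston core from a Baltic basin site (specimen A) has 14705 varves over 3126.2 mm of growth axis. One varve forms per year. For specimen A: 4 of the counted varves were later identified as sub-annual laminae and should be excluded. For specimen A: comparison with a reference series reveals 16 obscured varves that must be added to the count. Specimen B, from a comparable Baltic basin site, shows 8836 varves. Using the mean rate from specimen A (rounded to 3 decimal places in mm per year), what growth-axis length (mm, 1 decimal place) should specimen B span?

1873.2 mm

Specimen A: correcting the raw count gives 14705 − 4 + 16 = 14717 true varves.
A: Extension rate ≈ 3126.2 / 14717 = 0.212 mm/yr.
For B, 0.212 mm/year × 8836 years = 1873.2 mm.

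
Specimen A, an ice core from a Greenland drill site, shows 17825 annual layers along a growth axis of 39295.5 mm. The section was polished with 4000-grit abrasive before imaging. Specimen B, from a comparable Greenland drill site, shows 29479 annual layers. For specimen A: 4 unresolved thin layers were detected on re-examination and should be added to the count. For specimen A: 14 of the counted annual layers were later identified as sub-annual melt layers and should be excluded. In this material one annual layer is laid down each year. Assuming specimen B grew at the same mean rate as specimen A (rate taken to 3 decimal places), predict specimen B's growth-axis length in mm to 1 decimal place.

Specimen A: correcting the raw count gives 17825 − 14 + 4 = 17815 true annual layers.
A: 39295.5 mm over 17815 years gives 39295.5 / 17815 ≈ 2.206 mm/yr.
Length of B = 2.206 × 29479 = 65030.7 mm.

65030.7 mm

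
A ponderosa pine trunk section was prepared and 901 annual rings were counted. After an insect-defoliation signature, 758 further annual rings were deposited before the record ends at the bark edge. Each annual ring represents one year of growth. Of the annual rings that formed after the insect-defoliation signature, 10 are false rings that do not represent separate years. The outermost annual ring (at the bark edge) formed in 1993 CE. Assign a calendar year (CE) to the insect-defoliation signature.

758 annual rings post-date the insect-defoliation signature.
758 − 10 false = 748 true annual rings after the insect-defoliation signature.
Counting back 748 years from 1993 CE places the insect-defoliation signature in 1993 − 748 = 1245 CE.

1245 CE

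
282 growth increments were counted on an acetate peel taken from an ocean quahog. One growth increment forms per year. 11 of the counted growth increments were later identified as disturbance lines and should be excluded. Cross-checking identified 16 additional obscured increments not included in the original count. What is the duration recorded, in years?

287 yr

After corrections the count is 282 − 11 + 16 = 287 growth increments.
With a one-to-one growth increment periodicity this is 287 years.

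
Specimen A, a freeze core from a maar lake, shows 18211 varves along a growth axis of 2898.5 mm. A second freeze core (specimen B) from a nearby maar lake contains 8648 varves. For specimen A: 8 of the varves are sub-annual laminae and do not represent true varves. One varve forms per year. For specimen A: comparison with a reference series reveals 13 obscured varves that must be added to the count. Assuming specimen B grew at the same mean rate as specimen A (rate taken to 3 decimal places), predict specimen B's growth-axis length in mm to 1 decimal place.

Specimen A: adjusted count: 18211 − 8 + 13 = 18216 varves.
A: 2898.5 mm over 18216 years gives 2898.5 / 18216 ≈ 0.159 mm/yr.
Length of B = 0.159 × 8648 = 1375.0 mm.

1375.0 mm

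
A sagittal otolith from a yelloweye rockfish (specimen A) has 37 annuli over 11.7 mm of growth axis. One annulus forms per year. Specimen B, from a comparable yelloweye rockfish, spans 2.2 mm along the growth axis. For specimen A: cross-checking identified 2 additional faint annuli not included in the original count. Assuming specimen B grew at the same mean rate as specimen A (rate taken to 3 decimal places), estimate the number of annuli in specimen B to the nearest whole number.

Specimen A: after corrections the count is 37 + 2 = 39 annuli.
A: Extension rate ≈ 11.7 / 39 = 0.300 mm/yr.
Specimen B: 2.2 mm / 0.300 mm per year = 7.33 years ≈ 7 annuli.

7 annuli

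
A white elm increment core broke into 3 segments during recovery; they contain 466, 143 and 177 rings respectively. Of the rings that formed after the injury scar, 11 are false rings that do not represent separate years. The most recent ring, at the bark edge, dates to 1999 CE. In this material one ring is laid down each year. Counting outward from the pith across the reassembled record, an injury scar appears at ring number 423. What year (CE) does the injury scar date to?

Total rings = 466 + 143 + 177 = 786.
The injury scar sits at ring 423 from the pith, so 786 − 423 = 363 rings formed after it.
Removing the 11 false rings leaves 363 − 11 = 352 true rings beyond the injury scar.
The ring at the bark edge is 1999 CE, so the injury scar dates to 1999 − 352 = 1647 CE.

1647 CE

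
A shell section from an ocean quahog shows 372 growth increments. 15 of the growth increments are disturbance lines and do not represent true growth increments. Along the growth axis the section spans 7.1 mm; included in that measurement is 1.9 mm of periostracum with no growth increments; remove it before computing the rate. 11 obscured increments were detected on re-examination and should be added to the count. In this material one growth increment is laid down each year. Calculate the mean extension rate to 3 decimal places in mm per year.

Correcting the raw count gives 372 − 15 + 11 = 368 true growth increments.
Removing the 1.9 mm offcut leaves 7.1 − 1.9 = 5.2 mm.
5.2 mm over 368 years gives 5.2 / 368 ≈ 0.014 mm per year.

0.014 mm per year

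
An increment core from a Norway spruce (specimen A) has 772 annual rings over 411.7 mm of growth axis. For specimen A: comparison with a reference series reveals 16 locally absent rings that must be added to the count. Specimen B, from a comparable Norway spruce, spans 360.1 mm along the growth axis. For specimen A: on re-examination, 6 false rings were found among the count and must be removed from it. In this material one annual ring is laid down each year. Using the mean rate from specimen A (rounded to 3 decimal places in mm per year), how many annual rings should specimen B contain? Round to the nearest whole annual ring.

Specimen A: adjusted count: 772 − 6 + 16 = 782 annual rings.
A: 411.7 mm over 782 years gives 411.7 / 782 ≈ 0.526 mm/year.
Specimen B: 360.1 mm / 0.526 mm per year = 684.60 years ≈ 685 annual rings.

685 annual rings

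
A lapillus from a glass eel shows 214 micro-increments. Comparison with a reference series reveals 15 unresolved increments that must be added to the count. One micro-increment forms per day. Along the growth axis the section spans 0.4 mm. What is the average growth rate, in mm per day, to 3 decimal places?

True micro-increment count = 214 + 15 = 229.
Mean rate = 0.4 mm / 229 days ≈ 0.002 mm per day.

0.002 mm per day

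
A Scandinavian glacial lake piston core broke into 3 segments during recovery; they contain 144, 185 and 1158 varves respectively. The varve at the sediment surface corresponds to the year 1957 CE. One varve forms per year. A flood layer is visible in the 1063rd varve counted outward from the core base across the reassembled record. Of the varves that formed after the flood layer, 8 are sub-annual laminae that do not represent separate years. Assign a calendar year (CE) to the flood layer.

1541 CE

Total varves = 144 + 185 + 1158 = 1487.
The flood layer sits at varve 1063 from the core base, so 1487 − 1063 = 424 varves formed after it.
424 − 8 false = 416 true varves after the flood layer.
Counting back 416 years from 1957 CE places the flood layer in 1957 − 416 = 1541 CE.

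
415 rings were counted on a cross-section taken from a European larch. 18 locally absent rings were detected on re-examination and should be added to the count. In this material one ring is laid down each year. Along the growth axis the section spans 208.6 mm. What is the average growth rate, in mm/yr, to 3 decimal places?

After corrections the count is 415 + 18 = 433 rings.
Extension rate ≈ 208.6 / 433 = 0.482 mm/yr.

0.482 mm/yr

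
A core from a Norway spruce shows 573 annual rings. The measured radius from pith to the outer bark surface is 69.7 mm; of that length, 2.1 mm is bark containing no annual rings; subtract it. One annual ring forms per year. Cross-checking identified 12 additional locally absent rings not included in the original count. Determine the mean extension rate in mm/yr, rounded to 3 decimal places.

0.116 mm/yr

Adjusted count: 573 + 12 = 585 annual rings.
The growth record spans 69.7 − 2.1 = 67.6 mm.
Extension rate ≈ 67.6 / 585 = 0.116 mm/yr.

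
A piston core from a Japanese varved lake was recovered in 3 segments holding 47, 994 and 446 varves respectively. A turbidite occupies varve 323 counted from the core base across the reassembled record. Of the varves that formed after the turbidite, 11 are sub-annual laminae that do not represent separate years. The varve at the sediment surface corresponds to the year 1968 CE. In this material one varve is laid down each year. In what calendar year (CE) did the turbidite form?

815 CE

Total varves = 47 + 994 + 446 = 1487.
Between varve 323 and the sediment surface there are 1487 − 323 = 1164 varves.
Excluding 11 false varves: 1164 − 11 = 1153.
Counting back 1153 years from 1968 CE places the turbidite in 1968 − 1153 = 815 CE.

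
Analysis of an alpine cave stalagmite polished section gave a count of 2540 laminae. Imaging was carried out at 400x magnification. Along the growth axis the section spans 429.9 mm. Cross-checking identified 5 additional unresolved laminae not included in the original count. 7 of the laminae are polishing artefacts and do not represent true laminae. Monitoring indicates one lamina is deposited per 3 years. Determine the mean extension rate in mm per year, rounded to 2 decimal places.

0.06 mm per year

True lamina count = 2540 − 7 + 5 = 2538.
Multiplying by 3 years per lamina: 2538 × 3 = 7614 years.
429.9 mm over 7614 years gives 429.9 / 7614 ≈ 0.06 mm per year.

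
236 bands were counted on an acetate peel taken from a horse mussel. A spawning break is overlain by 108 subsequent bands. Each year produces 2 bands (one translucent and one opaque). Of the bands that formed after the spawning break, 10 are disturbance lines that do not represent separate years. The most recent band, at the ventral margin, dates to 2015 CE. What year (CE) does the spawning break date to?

108 bands formed after the spawning break.
108 − 10 false = 98 true bands after the spawning break.
Dividing by 2 bands per year: 98 / 2 = 49 years.
2015 − 49 = 1966 CE.

1966 CE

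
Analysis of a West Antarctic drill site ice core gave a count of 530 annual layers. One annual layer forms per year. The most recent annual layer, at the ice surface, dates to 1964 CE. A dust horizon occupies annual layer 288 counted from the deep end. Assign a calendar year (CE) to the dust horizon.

1722 CE

530 − 288 = 242 annual layers lie beyond the dust horizon toward the ice surface.
Counting back 242 years from 1964 CE places the dust horizon in 1964 − 242 = 1722 CE.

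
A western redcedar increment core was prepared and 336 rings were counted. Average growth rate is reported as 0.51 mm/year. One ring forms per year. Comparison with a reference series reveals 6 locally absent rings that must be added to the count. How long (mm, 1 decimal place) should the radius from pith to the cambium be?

174.4 mm

After corrections the count is 336 + 6 = 342 rings.
342 years at 0.51 mm/year gives 0.51 × 342 = 174.4 mm.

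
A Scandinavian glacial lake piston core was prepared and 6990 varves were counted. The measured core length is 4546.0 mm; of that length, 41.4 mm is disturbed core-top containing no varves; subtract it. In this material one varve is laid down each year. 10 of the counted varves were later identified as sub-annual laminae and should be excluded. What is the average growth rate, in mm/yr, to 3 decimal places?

0.645 mm/yr

True varve count = 6990 − 10 = 6980.
Net length = 4546.0 − 41.4 = 4504.6 mm.
4504.6 mm over 6980 years gives 4504.6 / 6980 ≈ 0.645 mm/yr.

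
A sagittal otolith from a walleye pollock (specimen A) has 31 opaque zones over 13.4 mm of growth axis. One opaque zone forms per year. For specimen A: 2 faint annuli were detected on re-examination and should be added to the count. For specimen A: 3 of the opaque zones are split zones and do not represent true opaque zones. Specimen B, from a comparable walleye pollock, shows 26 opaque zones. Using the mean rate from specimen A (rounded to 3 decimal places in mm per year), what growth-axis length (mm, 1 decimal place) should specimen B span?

11.6 mm

Specimen A: adjusted count: 31 − 3 + 2 = 30 opaque zones.
A: 13.4 mm over 30 years gives 13.4 / 30 ≈ 0.447 mm/yr.
For B, 0.447 mm/year × 26 years = 11.6 mm.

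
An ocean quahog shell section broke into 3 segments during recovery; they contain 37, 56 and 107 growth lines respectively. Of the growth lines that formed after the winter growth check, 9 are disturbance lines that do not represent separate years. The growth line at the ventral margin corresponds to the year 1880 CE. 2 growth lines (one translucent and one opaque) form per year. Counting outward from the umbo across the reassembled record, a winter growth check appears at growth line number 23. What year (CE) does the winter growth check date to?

1796 CE

Total growth lines = 37 + 56 + 107 = 200.
Between growth line 23 and the ventral margin there are 200 − 23 = 177 growth lines.
Excluding 9 false growth lines: 177 − 9 = 168.
With 2 growth lines per year, 168 / 2 = 84 years.
The growth line at the ventral margin is 1880 CE, so the winter growth check dates to 1880 − 84 = 1796 CE.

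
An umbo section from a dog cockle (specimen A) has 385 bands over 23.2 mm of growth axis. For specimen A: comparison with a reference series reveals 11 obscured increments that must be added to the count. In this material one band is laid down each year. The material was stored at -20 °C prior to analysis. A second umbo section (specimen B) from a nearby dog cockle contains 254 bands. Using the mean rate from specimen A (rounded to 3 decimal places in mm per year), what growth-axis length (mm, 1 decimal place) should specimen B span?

15.0 mm

Specimen A: correcting the raw count gives 385 + 11 = 396 true bands.
A: Extension rate ≈ 23.2 / 396 = 0.059 mm per year.
B's length ≈ 0.059 × 254 = 15.0 mm.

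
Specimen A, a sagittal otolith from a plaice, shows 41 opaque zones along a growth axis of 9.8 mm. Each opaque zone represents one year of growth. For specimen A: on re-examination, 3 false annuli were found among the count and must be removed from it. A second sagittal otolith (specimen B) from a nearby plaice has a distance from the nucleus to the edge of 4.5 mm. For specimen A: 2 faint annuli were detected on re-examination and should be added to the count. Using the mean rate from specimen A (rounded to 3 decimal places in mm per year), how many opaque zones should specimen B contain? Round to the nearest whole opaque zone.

18 opaque zones

Specimen A: after corrections the count is 41 − 3 + 2 = 40 opaque zones.
A: Extension rate ≈ 9.8 / 40 = 0.245 mm/yr.
B spans 4.5 / 0.245 = 18.37 years ≈ 18 opaque zones.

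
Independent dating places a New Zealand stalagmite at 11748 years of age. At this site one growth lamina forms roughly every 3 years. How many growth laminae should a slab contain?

3916 growth laminae

Expected growth laminae: 11748 / 3 = 3916.
So 3916 growth laminae should be present.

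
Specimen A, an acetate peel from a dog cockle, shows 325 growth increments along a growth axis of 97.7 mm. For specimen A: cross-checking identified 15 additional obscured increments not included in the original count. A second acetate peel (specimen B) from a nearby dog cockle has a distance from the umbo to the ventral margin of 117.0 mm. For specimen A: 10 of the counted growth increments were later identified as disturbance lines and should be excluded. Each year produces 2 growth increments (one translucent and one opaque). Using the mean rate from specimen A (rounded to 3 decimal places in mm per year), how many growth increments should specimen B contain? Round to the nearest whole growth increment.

Specimen A: after corrections the count is 325 − 10 + 15 = 330 growth increments.
Specimen A: 330 growth increments at 2 per year is 330 / 2 = 165 years.
A: 97.7 mm over 165 years gives 97.7 / 165 ≈ 0.592 mm/yr.
B spans 117.0 / 0.592 = 197.64 years; at 2 growth increments per year that is 197.64 × 2 ≈ 395 growth increments.

395 growth increments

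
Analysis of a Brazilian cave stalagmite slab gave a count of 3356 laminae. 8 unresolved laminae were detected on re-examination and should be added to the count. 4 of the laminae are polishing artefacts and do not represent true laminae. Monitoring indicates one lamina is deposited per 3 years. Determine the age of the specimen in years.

True lamina count = 3356 − 4 + 8 = 3360.
3360 laminae at 3 years each span 3360 × 3 = 10080 years.

10080 yr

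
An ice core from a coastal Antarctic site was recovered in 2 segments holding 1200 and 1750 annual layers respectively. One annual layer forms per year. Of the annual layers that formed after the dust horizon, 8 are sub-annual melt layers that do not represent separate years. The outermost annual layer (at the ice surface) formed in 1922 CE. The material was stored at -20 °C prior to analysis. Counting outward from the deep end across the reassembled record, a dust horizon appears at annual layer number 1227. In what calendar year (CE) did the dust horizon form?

Total annual layers = 1200 + 1750 = 2950.
The dust horizon sits at annual layer 1227 from the deep end, so 2950 − 1227 = 1723 annual layers formed after it.
1723 − 8 false = 1715 true annual layers after the dust horizon.
The annual layer at the ice surface is 1922 CE, so the dust horizon dates to 1922 − 1715 = 207 CE.

207 CE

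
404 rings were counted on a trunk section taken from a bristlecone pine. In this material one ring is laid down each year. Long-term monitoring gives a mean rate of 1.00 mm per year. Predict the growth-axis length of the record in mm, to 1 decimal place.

404.0 mm

404 years of growth are recorded.
404 years at 1.00 mm/year gives 1.00 × 404 = 404.0 mm.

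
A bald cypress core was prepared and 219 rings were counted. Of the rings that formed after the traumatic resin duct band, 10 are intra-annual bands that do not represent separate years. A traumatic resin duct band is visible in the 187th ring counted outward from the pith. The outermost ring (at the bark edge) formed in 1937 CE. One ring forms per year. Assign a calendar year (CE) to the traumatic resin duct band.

The traumatic resin duct band sits at ring 187 from the pith, so 219 − 187 = 32 rings formed after it.
Removing the 10 false rings leaves 32 − 10 = 22 true rings beyond the traumatic resin duct band.
Counting back 22 years from 1937 CE places the traumatic resin duct band in 1937 − 22 = 1915 CE.

1915 CE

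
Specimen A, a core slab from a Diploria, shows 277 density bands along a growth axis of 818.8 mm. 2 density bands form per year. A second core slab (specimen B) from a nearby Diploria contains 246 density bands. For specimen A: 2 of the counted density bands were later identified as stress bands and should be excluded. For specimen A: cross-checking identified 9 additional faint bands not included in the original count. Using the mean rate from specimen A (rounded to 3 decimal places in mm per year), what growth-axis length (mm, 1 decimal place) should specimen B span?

Specimen A: after corrections the count is 277 − 2 + 9 = 284 density bands.
Specimen A: 284 density bands at 2 per year is 284 / 2 = 142 years.
A: Extension rate ≈ 818.8 / 142 = 5.766 mm/year.
Specimen B: 246 density bands at 2 per year is 246 / 2 = 123 years. For B, 5.766 mm/year × 123 years = 709.2 mm.

709.2 mm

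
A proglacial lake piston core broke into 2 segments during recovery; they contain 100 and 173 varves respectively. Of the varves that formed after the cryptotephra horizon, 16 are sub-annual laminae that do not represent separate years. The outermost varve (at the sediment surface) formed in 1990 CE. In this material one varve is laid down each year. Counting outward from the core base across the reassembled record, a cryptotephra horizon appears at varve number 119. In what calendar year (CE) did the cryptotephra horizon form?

Total varves = 100 + 173 = 273.
273 − 119 = 154 varves lie beyond the cryptotephra horizon toward the sediment surface.
154 − 16 false = 138 true varves after the cryptotephra horizon.
1990 − 138 = 1852 CE.

1852 CE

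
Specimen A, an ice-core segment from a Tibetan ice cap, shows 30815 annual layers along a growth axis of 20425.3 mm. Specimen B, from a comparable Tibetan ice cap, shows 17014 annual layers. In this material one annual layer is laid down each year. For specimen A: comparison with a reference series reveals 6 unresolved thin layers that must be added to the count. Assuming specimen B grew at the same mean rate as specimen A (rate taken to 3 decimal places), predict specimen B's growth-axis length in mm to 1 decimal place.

11280.3 mm

Specimen A: true annual layer count = 30815 + 6 = 30821.
A: 20425.3 mm over 30821 years gives 20425.3 / 30821 ≈ 0.663 mm/yr.
For B, 0.663 mm/year × 17014 years = 11280.3 mm.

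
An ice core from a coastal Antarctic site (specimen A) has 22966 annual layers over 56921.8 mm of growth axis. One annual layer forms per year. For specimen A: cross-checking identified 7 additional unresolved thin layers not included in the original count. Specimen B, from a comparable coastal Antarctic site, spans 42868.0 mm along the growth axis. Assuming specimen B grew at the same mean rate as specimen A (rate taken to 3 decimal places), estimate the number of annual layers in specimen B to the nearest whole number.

17299 annual layers

Specimen A: true annual layer count = 22966 + 7 = 22973.
A: Mean rate = 56921.8 mm / 22973 years ≈ 2.478 mm/yr.
For B, 42868.0 / 2.478 = 17299.44 years ≈ 17299 annual layers.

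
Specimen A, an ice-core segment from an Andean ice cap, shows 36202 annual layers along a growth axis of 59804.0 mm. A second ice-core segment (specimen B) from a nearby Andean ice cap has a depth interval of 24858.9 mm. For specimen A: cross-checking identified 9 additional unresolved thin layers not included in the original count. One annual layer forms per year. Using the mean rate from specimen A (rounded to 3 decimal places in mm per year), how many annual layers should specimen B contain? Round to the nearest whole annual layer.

Specimen A: adjusted count: 36202 + 9 = 36211 annual layers.
A: 59804.0 mm over 36211 years gives 59804.0 / 36211 ≈ 1.652 mm/yr.
B spans 24858.9 / 1.652 = 15047.76 years ≈ 15048 annual layers.

15048 annual layers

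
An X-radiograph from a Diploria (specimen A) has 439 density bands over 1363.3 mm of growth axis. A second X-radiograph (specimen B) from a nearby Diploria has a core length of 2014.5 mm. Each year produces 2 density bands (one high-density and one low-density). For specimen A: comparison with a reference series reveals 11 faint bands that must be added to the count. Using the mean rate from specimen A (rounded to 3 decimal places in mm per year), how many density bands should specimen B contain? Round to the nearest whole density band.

665 density bands

Specimen A: adjusted count: 439 + 11 = 450 density bands.
Specimen A: dividing by 2 density bands per year: 450 / 2 = 225 years.
A: 1363.3 mm over 225 years gives 1363.3 / 225 ≈ 6.059 mm per year.
B spans 2014.5 / 6.059 = 332.48 years; at 2 density bands per year that is 332.48 × 2 ≈ 665 density bands.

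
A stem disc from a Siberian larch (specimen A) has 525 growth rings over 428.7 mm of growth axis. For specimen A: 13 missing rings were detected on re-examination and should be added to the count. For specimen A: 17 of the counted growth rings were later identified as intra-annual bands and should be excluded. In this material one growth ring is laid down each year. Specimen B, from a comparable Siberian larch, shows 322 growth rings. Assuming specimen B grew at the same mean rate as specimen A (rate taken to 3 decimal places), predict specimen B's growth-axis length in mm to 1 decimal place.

265.0 mm

Specimen A: adjusted count: 525 − 17 + 13 = 521 growth rings.
A: Extension rate ≈ 428.7 / 521 = 0.823 mm/yr.
For B, 0.823 mm/year × 322 years = 265.0 mm.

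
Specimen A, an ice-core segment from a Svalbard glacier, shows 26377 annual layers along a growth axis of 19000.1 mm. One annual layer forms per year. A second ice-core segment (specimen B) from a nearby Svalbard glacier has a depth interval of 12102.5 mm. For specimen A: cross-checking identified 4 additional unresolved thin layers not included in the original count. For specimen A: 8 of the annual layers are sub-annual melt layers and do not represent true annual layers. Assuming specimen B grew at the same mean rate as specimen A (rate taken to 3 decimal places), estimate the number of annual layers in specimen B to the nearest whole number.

16809 annual layers

Specimen A: after corrections the count is 26377 − 8 + 4 = 26373 annual layers.
A: Extension rate ≈ 19000.1 / 26373 = 0.720 mm per year.
B spans 12102.5 / 0.720 = 16809.03 years ≈ 16809 annual layers.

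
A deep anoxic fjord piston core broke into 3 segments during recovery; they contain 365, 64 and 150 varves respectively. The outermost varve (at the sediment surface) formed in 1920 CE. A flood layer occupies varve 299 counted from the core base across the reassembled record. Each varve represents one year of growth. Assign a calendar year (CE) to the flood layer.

1640 CE

Total varves = 365 + 64 + 150 = 579.
The flood layer sits at varve 299 from the core base, so 579 − 299 = 280 varves formed after it.
1920 − 280 = 1640 CE.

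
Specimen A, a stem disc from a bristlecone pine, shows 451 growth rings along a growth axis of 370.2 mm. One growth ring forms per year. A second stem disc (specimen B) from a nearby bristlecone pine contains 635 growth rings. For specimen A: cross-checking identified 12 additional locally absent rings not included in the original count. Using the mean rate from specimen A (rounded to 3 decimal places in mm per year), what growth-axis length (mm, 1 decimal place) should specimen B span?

508.0 mm

Specimen A: adjusted count: 451 + 12 = 463 growth rings.
A: Mean rate = 370.2 mm / 463 years ≈ 0.800 mm/yr.
Length of B = 0.800 × 635 = 508.0 mm.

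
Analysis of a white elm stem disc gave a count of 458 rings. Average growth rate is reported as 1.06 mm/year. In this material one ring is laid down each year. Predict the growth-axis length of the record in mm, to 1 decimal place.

485.5 mm

458 years of growth are recorded.
458 years at 1.06 mm/year gives 1.06 × 458 = 485.5 mm.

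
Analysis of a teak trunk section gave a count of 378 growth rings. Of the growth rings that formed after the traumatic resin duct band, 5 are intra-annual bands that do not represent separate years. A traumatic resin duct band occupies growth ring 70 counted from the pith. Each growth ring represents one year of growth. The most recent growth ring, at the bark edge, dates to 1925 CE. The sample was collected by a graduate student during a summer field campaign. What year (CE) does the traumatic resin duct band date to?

The traumatic resin duct band sits at growth ring 70 from the pith, so 378 − 70 = 308 growth rings formed after it.
Removing the 5 false growth rings leaves 308 − 5 = 303 true growth rings beyond the traumatic resin duct band.
Counting back 303 years from 1925 CE places the traumatic resin duct band in 1925 − 303 = 1622 CE.

1622 CE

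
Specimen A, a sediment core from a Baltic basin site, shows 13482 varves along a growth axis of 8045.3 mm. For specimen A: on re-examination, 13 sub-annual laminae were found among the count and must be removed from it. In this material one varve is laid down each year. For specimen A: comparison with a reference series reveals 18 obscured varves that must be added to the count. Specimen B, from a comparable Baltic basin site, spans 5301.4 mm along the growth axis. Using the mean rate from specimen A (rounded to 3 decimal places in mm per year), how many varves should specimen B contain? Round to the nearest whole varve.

Specimen A: after corrections the count is 13482 − 13 + 18 = 13487 varves.
A: Extension rate ≈ 8045.3 / 13487 = 0.597 mm/year.
For B, 5301.4 / 0.597 = 8880.07 years ≈ 8880 varves.

8880 varves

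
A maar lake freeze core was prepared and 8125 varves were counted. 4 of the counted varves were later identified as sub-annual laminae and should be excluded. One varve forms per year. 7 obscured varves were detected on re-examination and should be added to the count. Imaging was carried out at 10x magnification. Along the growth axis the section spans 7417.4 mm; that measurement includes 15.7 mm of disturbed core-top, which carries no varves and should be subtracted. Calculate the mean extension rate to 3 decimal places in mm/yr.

0.911 mm/yr

Adjusted count: 8125 − 4 + 7 = 8128 varves.
Removing the 15.7 mm offcut leaves 7417.4 − 15.7 = 7401.7 mm.
Mean rate = 7401.7 mm / 8128 years ≈ 0.911 mm/yr.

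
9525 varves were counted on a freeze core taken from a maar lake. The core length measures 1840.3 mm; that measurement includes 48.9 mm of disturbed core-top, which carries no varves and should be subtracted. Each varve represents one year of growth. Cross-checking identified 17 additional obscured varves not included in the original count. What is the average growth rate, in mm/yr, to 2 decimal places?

Correcting the raw count gives 9525 + 17 = 9542 true varves.
The growth record spans 1840.3 − 48.9 = 1791.4 mm.
Extension rate ≈ 1791.4 / 9542 = 0.19 mm/yr.

0.19 mm/yr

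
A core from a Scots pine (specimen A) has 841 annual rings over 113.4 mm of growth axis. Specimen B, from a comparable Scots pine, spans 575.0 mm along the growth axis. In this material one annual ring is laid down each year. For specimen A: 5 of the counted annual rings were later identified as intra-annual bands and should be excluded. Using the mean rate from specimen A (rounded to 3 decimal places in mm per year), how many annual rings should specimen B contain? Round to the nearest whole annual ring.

Specimen A: after corrections the count is 841 − 5 = 836 annual rings.
A: 113.4 mm over 836 years gives 113.4 / 836 ≈ 0.136 mm/yr.
B spans 575.0 / 0.136 = 4227.94 years ≈ 4228 annual rings.

4228 annual rings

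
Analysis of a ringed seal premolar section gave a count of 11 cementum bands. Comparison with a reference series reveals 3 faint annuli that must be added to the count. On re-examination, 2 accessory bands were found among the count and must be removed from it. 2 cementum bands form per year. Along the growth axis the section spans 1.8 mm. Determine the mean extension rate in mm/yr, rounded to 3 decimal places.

0.300 mm/yr

Correcting the raw count gives 11 − 2 + 3 = 12 true cementum bands.
With 2 cementum bands per year, 12 / 2 = 6 years.
Mean rate = 1.8 mm / 6 years ≈ 0.300 mm/yr.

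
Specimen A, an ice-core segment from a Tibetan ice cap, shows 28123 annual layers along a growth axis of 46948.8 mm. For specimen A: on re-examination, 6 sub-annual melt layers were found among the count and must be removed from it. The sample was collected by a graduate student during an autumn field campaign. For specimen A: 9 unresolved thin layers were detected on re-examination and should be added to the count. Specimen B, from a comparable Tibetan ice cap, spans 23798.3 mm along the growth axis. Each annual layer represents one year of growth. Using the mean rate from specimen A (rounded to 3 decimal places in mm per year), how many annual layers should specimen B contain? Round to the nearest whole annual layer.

Specimen A: adjusted count: 28123 − 6 + 9 = 28126 annual layers.
A: Mean rate = 46948.8 mm / 28126 years ≈ 1.669 mm/yr.
B spans 23798.3 / 1.669 = 14259.02 years ≈ 14259 annual layers.

14259 annual layers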